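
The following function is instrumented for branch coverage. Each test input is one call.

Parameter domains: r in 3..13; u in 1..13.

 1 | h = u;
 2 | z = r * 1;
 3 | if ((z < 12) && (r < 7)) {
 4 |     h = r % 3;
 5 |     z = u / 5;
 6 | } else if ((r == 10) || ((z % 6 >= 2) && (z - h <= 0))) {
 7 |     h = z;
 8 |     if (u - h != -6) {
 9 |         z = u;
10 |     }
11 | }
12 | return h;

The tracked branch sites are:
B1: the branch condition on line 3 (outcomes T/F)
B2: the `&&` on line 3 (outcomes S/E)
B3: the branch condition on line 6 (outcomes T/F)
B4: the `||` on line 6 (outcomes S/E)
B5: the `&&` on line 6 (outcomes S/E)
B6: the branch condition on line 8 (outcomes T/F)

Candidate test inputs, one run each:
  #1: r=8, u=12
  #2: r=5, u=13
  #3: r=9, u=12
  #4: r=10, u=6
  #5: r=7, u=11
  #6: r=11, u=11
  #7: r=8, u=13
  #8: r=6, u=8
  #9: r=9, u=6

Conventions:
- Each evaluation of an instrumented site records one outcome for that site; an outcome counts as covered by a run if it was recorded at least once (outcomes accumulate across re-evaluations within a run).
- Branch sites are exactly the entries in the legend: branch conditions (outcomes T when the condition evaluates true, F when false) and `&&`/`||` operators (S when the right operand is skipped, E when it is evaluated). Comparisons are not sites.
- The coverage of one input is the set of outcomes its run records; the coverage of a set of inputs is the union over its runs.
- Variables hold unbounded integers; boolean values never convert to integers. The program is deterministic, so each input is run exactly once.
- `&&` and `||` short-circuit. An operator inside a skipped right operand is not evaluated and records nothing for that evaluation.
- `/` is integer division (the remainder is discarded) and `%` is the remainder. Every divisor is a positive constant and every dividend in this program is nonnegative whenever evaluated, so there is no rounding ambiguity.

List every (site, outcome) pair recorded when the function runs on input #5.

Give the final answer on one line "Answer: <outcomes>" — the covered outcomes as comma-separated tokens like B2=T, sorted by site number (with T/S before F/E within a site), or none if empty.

Event log for input #5 (r=7, u=11):
  B2->E, B1->F, B4->E, B5->S, B3->F
deduplicating events, the covered set is: B1=F, B2=E, B3=F, B4=E, B5=S

Answer: B1=F, B2=E, B3=F, B4=E, B5=S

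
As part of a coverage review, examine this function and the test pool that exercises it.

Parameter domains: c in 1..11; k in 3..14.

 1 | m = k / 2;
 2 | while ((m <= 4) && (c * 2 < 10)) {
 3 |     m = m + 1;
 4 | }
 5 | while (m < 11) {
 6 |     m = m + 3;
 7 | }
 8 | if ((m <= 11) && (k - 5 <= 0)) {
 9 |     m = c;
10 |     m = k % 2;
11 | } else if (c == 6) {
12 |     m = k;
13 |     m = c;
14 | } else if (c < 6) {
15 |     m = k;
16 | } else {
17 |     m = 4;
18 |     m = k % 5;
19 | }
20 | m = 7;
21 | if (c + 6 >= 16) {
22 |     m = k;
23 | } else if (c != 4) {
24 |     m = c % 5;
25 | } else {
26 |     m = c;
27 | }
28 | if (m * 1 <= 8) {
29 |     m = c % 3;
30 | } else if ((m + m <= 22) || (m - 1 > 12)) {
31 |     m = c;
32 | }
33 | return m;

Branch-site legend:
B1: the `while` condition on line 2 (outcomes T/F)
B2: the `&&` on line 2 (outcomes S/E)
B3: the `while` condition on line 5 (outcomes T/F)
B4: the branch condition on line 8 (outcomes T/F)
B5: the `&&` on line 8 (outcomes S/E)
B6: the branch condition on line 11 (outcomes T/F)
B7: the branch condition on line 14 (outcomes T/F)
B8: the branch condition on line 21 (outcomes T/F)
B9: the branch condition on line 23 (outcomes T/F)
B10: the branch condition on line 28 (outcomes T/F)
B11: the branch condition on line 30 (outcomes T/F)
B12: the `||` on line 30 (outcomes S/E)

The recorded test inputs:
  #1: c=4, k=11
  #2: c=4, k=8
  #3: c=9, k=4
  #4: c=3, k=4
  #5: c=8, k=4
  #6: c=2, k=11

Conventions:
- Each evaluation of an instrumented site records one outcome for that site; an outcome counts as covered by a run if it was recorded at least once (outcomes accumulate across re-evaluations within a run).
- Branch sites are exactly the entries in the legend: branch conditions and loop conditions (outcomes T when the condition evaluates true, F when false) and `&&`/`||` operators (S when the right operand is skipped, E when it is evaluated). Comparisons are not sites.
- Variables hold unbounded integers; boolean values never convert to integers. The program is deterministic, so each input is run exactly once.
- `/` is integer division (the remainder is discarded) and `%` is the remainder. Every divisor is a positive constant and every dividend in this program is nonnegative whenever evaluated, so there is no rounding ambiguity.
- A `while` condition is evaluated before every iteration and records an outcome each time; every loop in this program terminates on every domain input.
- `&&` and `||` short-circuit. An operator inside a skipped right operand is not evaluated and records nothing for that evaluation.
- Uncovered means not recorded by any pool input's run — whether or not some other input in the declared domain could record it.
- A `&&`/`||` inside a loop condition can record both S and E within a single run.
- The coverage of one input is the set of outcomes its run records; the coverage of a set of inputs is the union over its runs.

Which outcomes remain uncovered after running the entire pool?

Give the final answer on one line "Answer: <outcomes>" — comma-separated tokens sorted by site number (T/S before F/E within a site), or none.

#1 (c=4, k=11) -> B2->S, B1->F, B3->T, B3->T, B3->F, B5->E, B4->F, B6->F, B7->T, B8->F, B9->F, B10->T; covered: B1=F, B2=S, B3=T, B3=F, B4=F, B5=E, B6=F, B7=T, B8=F, B9=F, B10=T
#2 (c=4, k=8) -> B2->E, B1->T, B2->S, B1->F, B3->T, B3->T, B3->F, B5->E, B4->F, B6->F, B7->T, B8->F, B9->F, B10->T; covered: B1=T, B1=F, B2=S, B2=E, B3=T, B3=F, B4=F, B5=E, B6=F, B7=T, B8=F, B9=F, B10=T
#3 (c=9, k=4) -> B2->E, B1->F, B3->T, B3->T, B3->T, B3->F, B5->E, B4->T, B8->F, B9->T, B10->T; covered: B1=F, B2=E, B3=T, B3=F, B4=T, B5=E, B8=F, B9=T, B10=T
#4 (c=3, k=4) -> B2->E, B1->T, B2->E, B1->T, B2->E, B1->T, B2->S, B1->F, B3->T, B3->T, B3->F, B5->E, B4->T, B8->F, ...; covered: B1=T, B1=F, B2=S, B2=E, B3=T, B3=F, B4=T, B5=E, B8=F, B9=T, B10=T
#5 (c=8, k=4) -> B2->E, B1->F, B3->T, B3->T, B3->T, B3->F, B5->E, B4->T, B8->F, B9->T, B10->T; covered: B1=F, B2=E, B3=T, B3=F, B4=T, B5=E, B8=F, B9=T, B10=T
#6 (c=2, k=11) -> B2->S, B1->F, B3->T, B3->T, B3->F, B5->E, B4->F, B6->F, B7->T, B8->F, B9->T, B10->T; covered: B1=F, B2=S, B3=T, B3=F, B4=F, B5=E, B6=F, B7=T, B8=F, B9=T, B10=T
union over the pool: B1=T, B1=F, B2=S, B2=E, B3=T, B3=F, B4=T, B4=F, B5=E, B6=F, B7=T, B8=F, B9=T, B9=F, B10=T
uncovered (9 of 24): B5=S, B6=T, B7=F, B8=T, B10=F, B11=T, B11=F, B12=S, B12=E

Answer: B5=S, B6=T, B7=F, B8=T, B10=F, B11=T, B11=F, B12=S, B12=E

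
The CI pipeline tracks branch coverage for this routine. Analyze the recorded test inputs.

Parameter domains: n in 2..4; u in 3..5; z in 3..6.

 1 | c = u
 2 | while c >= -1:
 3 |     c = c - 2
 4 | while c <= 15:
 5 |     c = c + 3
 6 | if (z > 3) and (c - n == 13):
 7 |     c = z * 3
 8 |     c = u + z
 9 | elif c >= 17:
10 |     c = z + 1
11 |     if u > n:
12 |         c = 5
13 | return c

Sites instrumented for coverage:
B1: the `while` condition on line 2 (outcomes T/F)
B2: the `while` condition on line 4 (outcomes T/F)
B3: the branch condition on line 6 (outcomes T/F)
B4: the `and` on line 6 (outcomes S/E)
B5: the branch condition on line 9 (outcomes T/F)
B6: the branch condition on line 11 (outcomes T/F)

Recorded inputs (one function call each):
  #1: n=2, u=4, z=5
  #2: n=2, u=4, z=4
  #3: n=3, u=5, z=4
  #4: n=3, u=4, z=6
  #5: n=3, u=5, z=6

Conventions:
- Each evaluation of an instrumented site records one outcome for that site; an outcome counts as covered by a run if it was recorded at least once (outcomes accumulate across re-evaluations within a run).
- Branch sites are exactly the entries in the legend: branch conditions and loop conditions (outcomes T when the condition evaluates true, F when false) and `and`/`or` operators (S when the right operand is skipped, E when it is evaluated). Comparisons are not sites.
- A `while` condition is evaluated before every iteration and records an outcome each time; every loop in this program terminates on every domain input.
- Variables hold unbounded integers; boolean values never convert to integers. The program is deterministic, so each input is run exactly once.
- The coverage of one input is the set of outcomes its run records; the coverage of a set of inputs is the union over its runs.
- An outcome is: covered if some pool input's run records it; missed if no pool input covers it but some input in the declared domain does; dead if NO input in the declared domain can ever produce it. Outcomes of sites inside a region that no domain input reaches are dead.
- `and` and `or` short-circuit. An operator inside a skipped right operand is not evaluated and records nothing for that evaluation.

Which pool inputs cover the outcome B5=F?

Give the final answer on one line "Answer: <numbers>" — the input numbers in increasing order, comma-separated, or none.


input #1 (n=2, u=4, z=5): produces B5=F
input #2 (n=2, u=4, z=4): produces B5=F
input #3 (n=3, u=5, z=4): does not produce B5=F
input #4 (n=3, u=4, z=6): does not produce B5=F
input #5 (n=3, u=5, z=6): does not produce B5=F
Answer: 1, 2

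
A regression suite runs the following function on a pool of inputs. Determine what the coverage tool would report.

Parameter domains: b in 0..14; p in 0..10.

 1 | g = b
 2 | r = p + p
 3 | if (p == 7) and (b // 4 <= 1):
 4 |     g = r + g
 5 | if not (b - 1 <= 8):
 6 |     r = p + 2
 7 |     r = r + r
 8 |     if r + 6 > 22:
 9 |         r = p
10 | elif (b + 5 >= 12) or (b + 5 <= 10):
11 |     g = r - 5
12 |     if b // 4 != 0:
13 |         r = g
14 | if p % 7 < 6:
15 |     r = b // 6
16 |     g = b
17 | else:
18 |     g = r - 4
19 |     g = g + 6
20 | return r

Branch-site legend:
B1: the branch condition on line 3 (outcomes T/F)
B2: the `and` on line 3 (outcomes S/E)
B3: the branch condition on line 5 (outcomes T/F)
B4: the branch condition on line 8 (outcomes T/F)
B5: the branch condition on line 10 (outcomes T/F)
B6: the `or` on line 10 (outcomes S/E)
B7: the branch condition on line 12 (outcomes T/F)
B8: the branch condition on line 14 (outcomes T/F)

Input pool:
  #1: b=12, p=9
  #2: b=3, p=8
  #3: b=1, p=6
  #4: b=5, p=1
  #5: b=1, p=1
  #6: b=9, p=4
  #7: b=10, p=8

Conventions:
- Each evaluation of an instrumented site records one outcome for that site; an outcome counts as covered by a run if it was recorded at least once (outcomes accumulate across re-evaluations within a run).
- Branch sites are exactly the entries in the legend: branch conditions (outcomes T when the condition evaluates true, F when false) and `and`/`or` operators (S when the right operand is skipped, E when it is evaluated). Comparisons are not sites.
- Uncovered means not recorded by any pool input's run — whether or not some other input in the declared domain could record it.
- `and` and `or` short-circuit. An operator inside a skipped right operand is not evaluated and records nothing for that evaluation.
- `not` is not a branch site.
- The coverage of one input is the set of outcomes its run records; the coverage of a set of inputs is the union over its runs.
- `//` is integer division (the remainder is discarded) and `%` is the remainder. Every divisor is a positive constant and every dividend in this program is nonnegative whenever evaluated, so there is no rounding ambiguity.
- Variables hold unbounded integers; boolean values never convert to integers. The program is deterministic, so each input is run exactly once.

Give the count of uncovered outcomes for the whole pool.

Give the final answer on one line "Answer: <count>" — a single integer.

input #1 (b=12, p=9): events B2->S, B1->F, B3->T, B4->T, B8->T; covers B1=F, B2=S, B3=T, B4=T, B8=T
input #2 (b=3, p=8): events B2->S, B1->F, B3->F, B6->E, B5->T, B7->F, B8->T; covers B1=F, B2=S, B3=F, B5=T, B6=E, B7=F, B8=T
input #3 (b=1, p=6): events B2->S, B1->F, B3->F, B6->E, B5->T, B7->F, B8->F; covers B1=F, B2=S, B3=F, B5=T, B6=E, B7=F, B8=F
input #4 (b=5, p=1): events B2->S, B1->F, B3->F, B6->E, B5->T, B7->T, B8->T; covers B1=F, B2=S, B3=F, B5=T, B6=E, B7=T, B8=T
input #5 (b=1, p=1): events B2->S, B1->F, B3->F, B6->E, B5->T, B7->F, B8->T; covers B1=F, B2=S, B3=F, B5=T, B6=E, B7=F, B8=T
input #6 (b=9, p=4): events B2->S, B1->F, B3->F, B6->S, B5->T, B7->T, B8->T; covers B1=F, B2=S, B3=F, B5=T, B6=S, B7=T, B8=T
input #7 (b=10, p=8): events B2->S, B1->F, B3->T, B4->T, B8->T; covers B1=F, B2=S, B3=T, B4=T, B8=T
union over the pool: B1=F, B2=S, B3=T, B3=F, B4=T, B5=T, B6=S, B6=E, B7=T, B7=F, B8=T, B8=F
uncovered (4 of 16): B1=T, B2=E, B4=F, B5=F

Answer: 4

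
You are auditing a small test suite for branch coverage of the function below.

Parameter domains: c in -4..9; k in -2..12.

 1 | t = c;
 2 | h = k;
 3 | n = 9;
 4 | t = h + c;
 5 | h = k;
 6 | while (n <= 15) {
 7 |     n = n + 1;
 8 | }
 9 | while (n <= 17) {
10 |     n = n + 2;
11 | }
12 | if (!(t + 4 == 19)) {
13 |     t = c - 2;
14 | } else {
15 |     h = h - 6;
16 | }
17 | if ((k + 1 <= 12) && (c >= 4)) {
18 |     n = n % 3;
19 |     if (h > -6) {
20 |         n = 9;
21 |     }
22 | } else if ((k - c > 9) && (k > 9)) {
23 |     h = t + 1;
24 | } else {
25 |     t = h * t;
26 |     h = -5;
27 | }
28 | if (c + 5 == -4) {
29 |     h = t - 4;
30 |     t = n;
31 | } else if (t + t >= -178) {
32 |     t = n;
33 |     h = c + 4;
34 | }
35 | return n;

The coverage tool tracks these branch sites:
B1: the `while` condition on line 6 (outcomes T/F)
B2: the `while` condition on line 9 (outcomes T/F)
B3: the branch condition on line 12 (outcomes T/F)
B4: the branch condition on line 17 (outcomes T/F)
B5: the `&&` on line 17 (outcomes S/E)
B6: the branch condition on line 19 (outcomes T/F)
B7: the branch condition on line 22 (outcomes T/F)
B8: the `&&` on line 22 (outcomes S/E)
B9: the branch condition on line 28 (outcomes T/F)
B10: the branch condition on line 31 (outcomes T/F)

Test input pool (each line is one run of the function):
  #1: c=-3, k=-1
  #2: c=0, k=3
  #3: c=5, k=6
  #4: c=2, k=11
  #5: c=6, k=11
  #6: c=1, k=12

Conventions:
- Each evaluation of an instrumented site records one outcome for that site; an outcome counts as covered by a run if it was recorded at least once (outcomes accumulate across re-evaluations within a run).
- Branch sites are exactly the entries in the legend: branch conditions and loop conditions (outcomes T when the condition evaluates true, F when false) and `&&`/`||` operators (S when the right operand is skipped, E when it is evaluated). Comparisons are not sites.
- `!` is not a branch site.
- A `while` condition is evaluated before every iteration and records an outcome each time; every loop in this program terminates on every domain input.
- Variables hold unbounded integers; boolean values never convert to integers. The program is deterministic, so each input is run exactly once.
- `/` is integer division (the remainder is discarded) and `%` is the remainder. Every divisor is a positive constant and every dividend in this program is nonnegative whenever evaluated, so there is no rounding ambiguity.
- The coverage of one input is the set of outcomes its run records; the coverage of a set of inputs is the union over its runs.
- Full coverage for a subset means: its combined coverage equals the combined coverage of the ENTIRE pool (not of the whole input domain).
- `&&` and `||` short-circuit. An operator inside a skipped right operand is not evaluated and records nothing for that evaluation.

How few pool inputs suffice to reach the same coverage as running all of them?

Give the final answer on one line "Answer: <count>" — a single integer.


input #1 (c=-3, k=-1): events B1->T, B1->T, B1->T, B1->T, B1->T, B1->T, B1->T, B1->F, B2->T, B2->F, B3->T, B5->E, B4->F, B8->S, ...; covers B1=T, B1=F, B2=T, B2=F, B3=T, B4=F, B5=E, B7=F, B8=S, B9=F, B10=T
input #2 (c=0, k=3): events B1->T, B1->T, B1->T, B1->T, B1->T, B1->T, B1->T, B1->F, B2->T, B2->F, B3->T, B5->E, B4->F, B8->S, ...; covers B1=T, B1=F, B2=T, B2=F, B3=T, B4=F, B5=E, B7=F, B8=S, B9=F, B10=T
input #3 (c=5, k=6): events B1->T, B1->T, B1->T, B1->T, B1->T, B1->T, B1->T, B1->F, B2->T, B2->F, B3->T, B5->E, B4->T, B6->T, ...; covers B1=T, B1=F, B2=T, B2=F, B3=T, B4=T, B5=E, B6=T, B9=F, B10=T
input #4 (c=2, k=11): events B1->T, B1->T, B1->T, B1->T, B1->T, B1->T, B1->T, B1->F, B2->T, B2->F, B3->T, B5->E, B4->F, B8->S, ...; covers B1=T, B1=F, B2=T, B2=F, B3=T, B4=F, B5=E, B7=F, B8=S, B9=F, B10=T
input #5 (c=6, k=11): events B1->T, B1->T, B1->T, B1->T, B1->T, B1->T, B1->T, B1->F, B2->T, B2->F, B3->T, B5->E, B4->T, B6->T, ...; covers B1=T, B1=F, B2=T, B2=F, B3=T, B4=T, B5=E, B6=T, B9=F, B10=T
input #6 (c=1, k=12): events B1->T, B1->T, B1->T, B1->T, B1->T, B1->T, B1->T, B1->F, B2->T, B2->F, B3->T, B5->S, B4->F, B8->E, ...; covers B1=T, B1=F, B2=T, B2=F, B3=T, B4=F, B5=S, B7=T, B8=E, B9=F, B10=T
the full pool covers 16 outcomes: B1=T, B1=F, B2=T, B2=F, B3=T, B4=T, B4=F, B5=S, B5=E, B6=T, B7=T, B7=F, B8=S, B8=E, B9=F, B10=T
checked all size-1 subsets: none covers 16 outcomes (max 11/16)
checked all size-2 subsets: none covers 16 outcomes (max 14/16)
at size 3, {1, 3, 6} reaches all 16 outcomes; every lexicographically earlier size-3 subset fails
Answer: 3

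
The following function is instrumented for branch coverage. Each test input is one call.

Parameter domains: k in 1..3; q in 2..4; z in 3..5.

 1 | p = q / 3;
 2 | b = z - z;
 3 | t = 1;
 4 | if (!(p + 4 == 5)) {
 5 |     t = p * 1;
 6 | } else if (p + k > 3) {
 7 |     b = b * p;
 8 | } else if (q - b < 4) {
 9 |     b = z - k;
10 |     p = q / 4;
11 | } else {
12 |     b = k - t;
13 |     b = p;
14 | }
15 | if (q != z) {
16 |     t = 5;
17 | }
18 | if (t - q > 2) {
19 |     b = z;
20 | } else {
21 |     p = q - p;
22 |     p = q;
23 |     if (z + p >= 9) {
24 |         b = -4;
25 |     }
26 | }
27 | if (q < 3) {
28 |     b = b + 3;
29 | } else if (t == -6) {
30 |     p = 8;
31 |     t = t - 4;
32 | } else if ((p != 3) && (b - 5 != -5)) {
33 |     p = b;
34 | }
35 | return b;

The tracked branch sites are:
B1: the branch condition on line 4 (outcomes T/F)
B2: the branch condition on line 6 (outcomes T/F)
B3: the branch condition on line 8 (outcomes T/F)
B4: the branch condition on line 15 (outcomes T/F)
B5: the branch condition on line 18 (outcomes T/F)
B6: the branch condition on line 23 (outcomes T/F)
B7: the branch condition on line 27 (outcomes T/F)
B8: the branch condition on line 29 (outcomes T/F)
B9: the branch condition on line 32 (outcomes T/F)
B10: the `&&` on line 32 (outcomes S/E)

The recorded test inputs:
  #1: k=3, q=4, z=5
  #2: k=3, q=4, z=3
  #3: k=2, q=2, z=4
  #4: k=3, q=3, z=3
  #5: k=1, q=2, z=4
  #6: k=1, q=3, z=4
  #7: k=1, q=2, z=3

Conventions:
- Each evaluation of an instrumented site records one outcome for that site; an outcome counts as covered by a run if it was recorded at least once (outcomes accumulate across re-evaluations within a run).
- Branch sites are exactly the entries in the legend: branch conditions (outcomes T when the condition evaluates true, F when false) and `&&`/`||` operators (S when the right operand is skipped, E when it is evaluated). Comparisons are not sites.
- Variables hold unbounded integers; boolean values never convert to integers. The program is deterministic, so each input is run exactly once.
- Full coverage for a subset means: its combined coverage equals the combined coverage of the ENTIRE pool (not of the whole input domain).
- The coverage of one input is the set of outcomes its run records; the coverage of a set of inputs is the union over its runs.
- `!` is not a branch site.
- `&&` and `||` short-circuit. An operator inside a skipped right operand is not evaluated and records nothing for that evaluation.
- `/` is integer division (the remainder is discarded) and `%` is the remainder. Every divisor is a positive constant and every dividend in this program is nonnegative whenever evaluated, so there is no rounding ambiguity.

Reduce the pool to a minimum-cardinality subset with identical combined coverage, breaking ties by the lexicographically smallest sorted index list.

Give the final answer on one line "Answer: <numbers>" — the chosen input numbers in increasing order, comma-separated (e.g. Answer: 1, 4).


run #1 (k=3, q=4, z=5) records B1=F, B2=T, B4=T, B5=F, B6=T, B7=F, B8=F, B9=T, B10=E
run #2 (k=3, q=4, z=3) records B1=F, B2=T, B4=T, B5=F, B6=F, B7=F, B8=F, B9=F, B10=E
run #3 (k=2, q=2, z=4) records B1=T, B4=T, B5=T, B7=T
run #4 (k=3, q=3, z=3) records B1=F, B2=T, B4=F, B5=F, B6=F, B7=F, B8=F, B9=F, B10=S
run #5 (k=1, q=2, z=4) records B1=T, B4=T, B5=T, B7=T
run #6 (k=1, q=3, z=4) records B1=F, B2=F, B3=T, B4=T, B5=F, B6=F, B7=F, B8=F, B9=F, B10=S
run #7 (k=1, q=2, z=3) records B1=T, B4=T, B5=T, B7=T
union over all inputs: B1=T, B1=F, B2=T, B2=F, B3=T, B4=T, B4=F, B5=T, B5=F, B6=T, B6=F, B7=T, B7=F, B8=F, B9=T, B9=F, B10=S, B10=E (18 outcomes)
checked all size-1 subsets: none covers 18 outcomes (max 10/18)
checked all size-2 subsets: none covers 18 outcomes (max 14/18)
checked all size-3 subsets: none covers 18 outcomes (max 17/18)
at size 4, {1, 3, 4, 6} reaches all 18 outcomes; every lexicographically earlier size-4 subset fails
Answer: 1, 3, 4, 6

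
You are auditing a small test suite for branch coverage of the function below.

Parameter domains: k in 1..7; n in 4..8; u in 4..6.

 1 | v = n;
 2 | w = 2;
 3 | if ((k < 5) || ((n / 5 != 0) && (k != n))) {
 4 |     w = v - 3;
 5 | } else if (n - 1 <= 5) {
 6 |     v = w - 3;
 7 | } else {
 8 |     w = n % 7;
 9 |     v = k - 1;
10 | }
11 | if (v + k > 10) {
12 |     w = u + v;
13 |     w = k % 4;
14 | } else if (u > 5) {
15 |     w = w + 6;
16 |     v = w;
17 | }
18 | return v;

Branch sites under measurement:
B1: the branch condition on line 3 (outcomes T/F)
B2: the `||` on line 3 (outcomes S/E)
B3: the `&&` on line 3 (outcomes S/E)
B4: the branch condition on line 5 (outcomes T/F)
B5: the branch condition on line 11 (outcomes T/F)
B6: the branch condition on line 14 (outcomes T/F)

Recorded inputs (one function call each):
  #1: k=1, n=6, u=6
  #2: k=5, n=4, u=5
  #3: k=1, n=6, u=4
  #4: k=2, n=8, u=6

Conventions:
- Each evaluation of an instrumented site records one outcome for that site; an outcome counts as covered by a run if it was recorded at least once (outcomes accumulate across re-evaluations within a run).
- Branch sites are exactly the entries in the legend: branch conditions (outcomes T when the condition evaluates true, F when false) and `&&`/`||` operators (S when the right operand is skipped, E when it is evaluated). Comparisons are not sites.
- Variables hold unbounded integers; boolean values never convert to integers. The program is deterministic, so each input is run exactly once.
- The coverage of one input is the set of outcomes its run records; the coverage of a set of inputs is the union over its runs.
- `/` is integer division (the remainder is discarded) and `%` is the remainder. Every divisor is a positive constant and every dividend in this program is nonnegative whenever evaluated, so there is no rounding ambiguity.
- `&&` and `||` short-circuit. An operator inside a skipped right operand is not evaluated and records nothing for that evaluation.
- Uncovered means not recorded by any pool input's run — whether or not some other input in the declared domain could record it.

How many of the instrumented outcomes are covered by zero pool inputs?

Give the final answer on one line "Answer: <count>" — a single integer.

input #1, k=1, n=6, u=6: events B2->S, B1->T, B5->F, B6->T; outcomes B1=T, B2=S, B5=F, B6=T
input #2, k=5, n=4, u=5: events B2->E, B3->S, B1->F, B4->T, B5->F, B6->F; outcomes B1=F, B2=E, B3=S, B4=T, B5=F, B6=F
input #3, k=1, n=6, u=4: events B2->S, B1->T, B5->F, B6->F; outcomes B1=T, B2=S, B5=F, B6=F
input #4, k=2, n=8, u=6: events B2->S, B1->T, B5->F, B6->T; outcomes B1=T, B2=S, B5=F, B6=T
union over the pool: B1=T, B1=F, B2=S, B2=E, B3=S, B4=T, B5=F, B6=T, B6=F
uncovered (3 of 12): B3=E, B4=F, B5=T

Answer: 3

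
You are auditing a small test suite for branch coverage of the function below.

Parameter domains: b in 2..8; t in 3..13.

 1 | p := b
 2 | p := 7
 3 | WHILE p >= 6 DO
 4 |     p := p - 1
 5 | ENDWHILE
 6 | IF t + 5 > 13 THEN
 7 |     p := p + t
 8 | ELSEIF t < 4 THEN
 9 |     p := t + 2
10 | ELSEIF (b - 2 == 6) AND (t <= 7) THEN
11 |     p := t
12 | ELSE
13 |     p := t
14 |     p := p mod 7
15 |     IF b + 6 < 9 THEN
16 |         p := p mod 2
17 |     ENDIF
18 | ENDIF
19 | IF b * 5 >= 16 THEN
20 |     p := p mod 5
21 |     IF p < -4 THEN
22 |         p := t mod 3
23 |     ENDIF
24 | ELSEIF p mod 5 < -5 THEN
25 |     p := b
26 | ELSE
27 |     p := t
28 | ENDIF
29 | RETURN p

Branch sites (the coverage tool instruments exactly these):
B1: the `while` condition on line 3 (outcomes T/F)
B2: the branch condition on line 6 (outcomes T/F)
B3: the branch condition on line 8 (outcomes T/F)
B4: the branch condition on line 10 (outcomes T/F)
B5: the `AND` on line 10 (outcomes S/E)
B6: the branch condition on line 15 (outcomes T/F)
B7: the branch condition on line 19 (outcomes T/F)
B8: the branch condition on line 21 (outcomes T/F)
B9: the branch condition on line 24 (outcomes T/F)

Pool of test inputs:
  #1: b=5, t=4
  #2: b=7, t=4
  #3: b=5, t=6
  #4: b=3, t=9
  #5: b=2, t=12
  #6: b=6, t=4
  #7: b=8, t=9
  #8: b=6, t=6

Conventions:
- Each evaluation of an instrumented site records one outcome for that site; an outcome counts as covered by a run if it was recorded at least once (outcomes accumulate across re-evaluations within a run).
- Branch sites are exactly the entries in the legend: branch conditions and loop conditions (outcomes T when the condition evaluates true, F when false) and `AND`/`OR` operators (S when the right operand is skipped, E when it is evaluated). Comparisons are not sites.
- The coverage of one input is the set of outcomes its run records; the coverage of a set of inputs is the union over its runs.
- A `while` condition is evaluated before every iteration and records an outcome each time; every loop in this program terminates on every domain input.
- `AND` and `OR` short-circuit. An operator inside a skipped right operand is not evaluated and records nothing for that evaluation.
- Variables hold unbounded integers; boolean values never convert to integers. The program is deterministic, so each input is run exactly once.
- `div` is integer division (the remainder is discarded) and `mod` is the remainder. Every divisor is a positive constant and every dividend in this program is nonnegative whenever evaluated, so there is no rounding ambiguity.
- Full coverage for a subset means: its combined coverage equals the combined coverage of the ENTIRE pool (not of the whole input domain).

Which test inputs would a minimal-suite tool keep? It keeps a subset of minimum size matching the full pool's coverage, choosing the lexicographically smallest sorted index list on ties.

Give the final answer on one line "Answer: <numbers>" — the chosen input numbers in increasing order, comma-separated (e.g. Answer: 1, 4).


test 1 (b=5, t=4) fires B1->T, B1->T, B1->F, B2->F, B3->F, B5->S, B4->F, B6->F, B7->T, B8->F; hits B1=T, B1=F, B2=F, B3=F, B4=F, B5=S, B6=F, B7=T, B8=F
test 2 (b=7, t=4) fires B1->T, B1->T, B1->F, B2->F, B3->F, B5->S, B4->F, B6->F, B7->T, B8->F; hits B1=T, B1=F, B2=F, B3=F, B4=F, B5=S, B6=F, B7=T, B8=F
test 3 (b=5, t=6) fires B1->T, B1->T, B1->F, B2->F, B3->F, B5->S, B4->F, B6->F, B7->T, B8->F; hits B1=T, B1=F, B2=F, B3=F, B4=F, B5=S, B6=F, B7=T, B8=F
test 4 (b=3, t=9) fires B1->T, B1->T, B1->F, B2->T, B7->F, B9->F; hits B1=T, B1=F, B2=T, B7=F, B9=F
test 5 (b=2, t=12) fires B1->T, B1->T, B1->F, B2->T, B7->F, B9->F; hits B1=T, B1=F, B2=T, B7=F, B9=F
test 6 (b=6, t=4) fires B1->T, B1->T, B1->F, B2->F, B3->F, B5->S, B4->F, B6->F, B7->T, B8->F; hits B1=T, B1=F, B2=F, B3=F, B4=F, B5=S, B6=F, B7=T, B8=F
test 7 (b=8, t=9) fires B1->T, B1->T, B1->F, B2->T, B7->T, B8->F; hits B1=T, B1=F, B2=T, B7=T, B8=F
test 8 (b=6, t=6) fires B1->T, B1->T, B1->F, B2->F, B3->F, B5->S, B4->F, B6->F, B7->T, B8->F; hits B1=T, B1=F, B2=F, B3=F, B4=F, B5=S, B6=F, B7=T, B8=F
together the pool reaches 12 outcomes: B1=T, B1=F, B2=T, B2=F, B3=F, B4=F, B5=S, B6=F, B7=T, B7=F, B8=F, B9=F
no size-1 subset reaches all 12 outcomes (best union: 9/12)
size 2: inputs {1, 4} cover all 12 outcomes, and no lexicographically smaller subset of this size does
Answer: 1, 4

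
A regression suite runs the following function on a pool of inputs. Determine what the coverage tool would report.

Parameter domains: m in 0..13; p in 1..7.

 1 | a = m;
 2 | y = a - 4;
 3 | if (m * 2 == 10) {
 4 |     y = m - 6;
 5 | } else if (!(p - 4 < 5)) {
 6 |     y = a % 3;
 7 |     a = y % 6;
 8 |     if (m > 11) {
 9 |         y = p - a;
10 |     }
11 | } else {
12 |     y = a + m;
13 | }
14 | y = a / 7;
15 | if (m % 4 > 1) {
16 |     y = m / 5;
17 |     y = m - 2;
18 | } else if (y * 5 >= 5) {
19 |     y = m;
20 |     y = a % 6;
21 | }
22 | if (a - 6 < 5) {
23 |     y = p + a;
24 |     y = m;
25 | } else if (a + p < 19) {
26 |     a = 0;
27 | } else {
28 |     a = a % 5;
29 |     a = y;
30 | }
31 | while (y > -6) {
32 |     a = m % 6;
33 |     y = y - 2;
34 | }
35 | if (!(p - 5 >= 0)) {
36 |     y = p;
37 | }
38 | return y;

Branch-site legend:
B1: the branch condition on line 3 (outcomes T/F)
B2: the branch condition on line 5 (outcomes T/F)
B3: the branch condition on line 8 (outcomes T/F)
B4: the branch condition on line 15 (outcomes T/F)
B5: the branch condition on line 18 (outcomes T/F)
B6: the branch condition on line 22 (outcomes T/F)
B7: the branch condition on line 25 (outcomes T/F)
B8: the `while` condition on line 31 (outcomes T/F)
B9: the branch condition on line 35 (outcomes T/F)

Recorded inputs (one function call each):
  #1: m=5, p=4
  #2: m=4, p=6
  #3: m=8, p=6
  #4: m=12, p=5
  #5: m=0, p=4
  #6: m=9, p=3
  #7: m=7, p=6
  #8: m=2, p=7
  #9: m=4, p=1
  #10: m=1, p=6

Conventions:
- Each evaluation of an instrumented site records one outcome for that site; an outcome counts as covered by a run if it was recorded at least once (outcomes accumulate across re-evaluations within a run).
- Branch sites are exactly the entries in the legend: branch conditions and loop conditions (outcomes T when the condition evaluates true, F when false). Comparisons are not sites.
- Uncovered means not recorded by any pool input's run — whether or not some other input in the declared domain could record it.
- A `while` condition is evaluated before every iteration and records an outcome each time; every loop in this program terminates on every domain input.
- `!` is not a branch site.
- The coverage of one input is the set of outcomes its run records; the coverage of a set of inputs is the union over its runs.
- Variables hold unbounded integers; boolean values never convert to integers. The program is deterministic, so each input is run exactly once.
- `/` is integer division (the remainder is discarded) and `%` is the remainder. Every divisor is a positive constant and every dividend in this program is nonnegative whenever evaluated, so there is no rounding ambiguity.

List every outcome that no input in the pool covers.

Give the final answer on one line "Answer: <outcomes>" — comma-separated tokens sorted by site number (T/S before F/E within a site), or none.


input #1 (m=5, p=4): events B1->T, B4->F, B5->F, B6->T, B8->T, B8->T, B8->T, B8->T, B8->T, B8->T, B8->F, B9->T; covers B1=T, B4=F, B5=F, B6=T, B8=T, B8=F, B9=T
input #2 (m=4, p=6): events B1->F, B2->F, B4->F, B5->F, B6->T, B8->T, B8->T, B8->T, B8->T, B8->T, B8->F, B9->F; covers B1=F, B2=F, B4=F, B5=F, B6=T, B8=T, B8=F, B9=F
input #3 (m=8, p=6): events B1->F, B2->F, B4->F, B5->T, B6->T, B8->T, B8->T, B8->T, B8->T, B8->T, B8->T, B8->T, B8->F, B9->F; covers B1=F, B2=F, B4=F, B5=T, B6=T, B8=T, B8=F, B9=F
input #4 (m=12, p=5): events B1->F, B2->F, B4->F, B5->T, B6->F, B7->T, B8->T, B8->T, B8->T, B8->F, B9->F; covers B1=F, B2=F, B4=F, B5=T, B6=F, B7=T, B8=T, B8=F, B9=F
input #5 (m=0, p=4): events B1->F, B2->F, B4->F, B5->F, B6->T, B8->T, B8->T, B8->T, B8->F, B9->T; covers B1=F, B2=F, B4=F, B5=F, B6=T, B8=T, B8=F, B9=T
input #6 (m=9, p=3): events B1->F, B2->F, B4->F, B5->T, B6->T, B8->T, B8->T, B8->T, B8->T, B8->T, B8->T, B8->T, B8->T, B8->F, ...; covers B1=F, B2=F, B4=F, B5=T, B6=T, B8=T, B8=F, B9=T
input #7 (m=7, p=6): events B1->F, B2->F, B4->T, B6->T, B8->T, B8->T, B8->T, B8->T, B8->T, B8->T, B8->T, B8->F, B9->F; covers B1=F, B2=F, B4=T, B6=T, B8=T, B8=F, B9=F
input #8 (m=2, p=7): events B1->F, B2->F, B4->T, B6->T, B8->T, B8->T, B8->T, B8->T, B8->F, B9->F; covers B1=F, B2=F, B4=T, B6=T, B8=T, B8=F, B9=F
input #9 (m=4, p=1): events B1->F, B2->F, B4->F, B5->F, B6->T, B8->T, B8->T, B8->T, B8->T, B8->T, B8->F, B9->T; covers B1=F, B2=F, B4=F, B5=F, B6=T, B8=T, B8=F, B9=T
input #10 (m=1, p=6): events B1->F, B2->F, B4->F, B5->F, B6->T, B8->T, B8->T, B8->T, B8->T, B8->F, B9->F; covers B1=F, B2=F, B4=F, B5=F, B6=T, B8=T, B8=F, B9=F
union over the pool: B1=T, B1=F, B2=F, B4=T, B4=F, B5=T, B5=F, B6=T, B6=F, B7=T, B8=T, B8=F, B9=T, B9=F
uncovered (4 of 18): B2=T, B3=T, B3=F, B7=F
Answer: B2=T, B3=T, B3=F, B7=F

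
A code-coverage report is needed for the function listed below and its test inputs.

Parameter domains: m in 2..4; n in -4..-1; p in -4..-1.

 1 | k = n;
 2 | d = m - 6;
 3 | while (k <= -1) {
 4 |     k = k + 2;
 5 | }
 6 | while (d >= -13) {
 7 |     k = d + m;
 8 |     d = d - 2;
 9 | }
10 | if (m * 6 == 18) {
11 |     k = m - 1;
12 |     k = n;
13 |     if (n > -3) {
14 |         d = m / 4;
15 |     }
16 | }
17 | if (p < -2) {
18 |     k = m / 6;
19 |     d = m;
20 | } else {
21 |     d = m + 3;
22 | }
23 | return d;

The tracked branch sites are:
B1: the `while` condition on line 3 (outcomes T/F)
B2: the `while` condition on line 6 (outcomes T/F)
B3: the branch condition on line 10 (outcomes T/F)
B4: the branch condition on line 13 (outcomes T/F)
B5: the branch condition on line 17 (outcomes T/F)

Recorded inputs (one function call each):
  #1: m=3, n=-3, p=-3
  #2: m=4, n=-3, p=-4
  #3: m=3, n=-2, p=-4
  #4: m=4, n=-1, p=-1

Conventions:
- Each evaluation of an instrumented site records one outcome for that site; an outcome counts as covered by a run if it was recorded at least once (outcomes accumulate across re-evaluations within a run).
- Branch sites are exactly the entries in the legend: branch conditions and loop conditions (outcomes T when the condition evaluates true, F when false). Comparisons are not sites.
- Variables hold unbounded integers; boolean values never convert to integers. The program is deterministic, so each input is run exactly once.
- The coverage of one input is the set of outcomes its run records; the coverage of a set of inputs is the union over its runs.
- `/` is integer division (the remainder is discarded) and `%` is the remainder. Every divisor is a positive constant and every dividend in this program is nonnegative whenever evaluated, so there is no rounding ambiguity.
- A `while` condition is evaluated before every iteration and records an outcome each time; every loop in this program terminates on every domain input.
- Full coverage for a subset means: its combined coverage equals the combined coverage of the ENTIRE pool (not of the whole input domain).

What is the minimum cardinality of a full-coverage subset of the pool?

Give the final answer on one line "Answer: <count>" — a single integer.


input #1, m=3, n=-3, p=-3: events B1->T, B1->T, B1->F, B2->T, B2->T, B2->T, B2->T, B2->T, B2->T, B2->F, B3->T, B4->F, B5->T; outcomes B1=T, B1=F, B2=T, B2=F, B3=T, B4=F, B5=T
input #2, m=4, n=-3, p=-4: events B1->T, B1->T, B1->F, B2->T, B2->T, B2->T, B2->T, B2->T, B2->T, B2->F, B3->F, B5->T; outcomes B1=T, B1=F, B2=T, B2=F, B3=F, B5=T
input #3, m=3, n=-2, p=-4: events B1->T, B1->F, B2->T, B2->T, B2->T, B2->T, B2->T, B2->T, B2->F, B3->T, B4->T, B5->T; outcomes B1=T, B1=F, B2=T, B2=F, B3=T, B4=T, B5=T
input #4, m=4, n=-1, p=-1: events B1->T, B1->F, B2->T, B2->T, B2->T, B2->T, B2->T, B2->T, B2->F, B3->F, B5->F; outcomes B1=T, B1=F, B2=T, B2=F, B3=F, B5=F
the full pool covers 10 outcomes: B1=T, B1=F, B2=T, B2=F, B3=T, B3=F, B4=T, B4=F, B5=T, B5=F
every size-1 subset falls short of the 10 outcomes (best: 7/10)
every size-2 subset falls short of the 10 outcomes (best: 9/10)
the canonical winner is {1, 3, 4}: size 3, full 10-outcome coverage, earliest index list among size-3 covers
Answer: 3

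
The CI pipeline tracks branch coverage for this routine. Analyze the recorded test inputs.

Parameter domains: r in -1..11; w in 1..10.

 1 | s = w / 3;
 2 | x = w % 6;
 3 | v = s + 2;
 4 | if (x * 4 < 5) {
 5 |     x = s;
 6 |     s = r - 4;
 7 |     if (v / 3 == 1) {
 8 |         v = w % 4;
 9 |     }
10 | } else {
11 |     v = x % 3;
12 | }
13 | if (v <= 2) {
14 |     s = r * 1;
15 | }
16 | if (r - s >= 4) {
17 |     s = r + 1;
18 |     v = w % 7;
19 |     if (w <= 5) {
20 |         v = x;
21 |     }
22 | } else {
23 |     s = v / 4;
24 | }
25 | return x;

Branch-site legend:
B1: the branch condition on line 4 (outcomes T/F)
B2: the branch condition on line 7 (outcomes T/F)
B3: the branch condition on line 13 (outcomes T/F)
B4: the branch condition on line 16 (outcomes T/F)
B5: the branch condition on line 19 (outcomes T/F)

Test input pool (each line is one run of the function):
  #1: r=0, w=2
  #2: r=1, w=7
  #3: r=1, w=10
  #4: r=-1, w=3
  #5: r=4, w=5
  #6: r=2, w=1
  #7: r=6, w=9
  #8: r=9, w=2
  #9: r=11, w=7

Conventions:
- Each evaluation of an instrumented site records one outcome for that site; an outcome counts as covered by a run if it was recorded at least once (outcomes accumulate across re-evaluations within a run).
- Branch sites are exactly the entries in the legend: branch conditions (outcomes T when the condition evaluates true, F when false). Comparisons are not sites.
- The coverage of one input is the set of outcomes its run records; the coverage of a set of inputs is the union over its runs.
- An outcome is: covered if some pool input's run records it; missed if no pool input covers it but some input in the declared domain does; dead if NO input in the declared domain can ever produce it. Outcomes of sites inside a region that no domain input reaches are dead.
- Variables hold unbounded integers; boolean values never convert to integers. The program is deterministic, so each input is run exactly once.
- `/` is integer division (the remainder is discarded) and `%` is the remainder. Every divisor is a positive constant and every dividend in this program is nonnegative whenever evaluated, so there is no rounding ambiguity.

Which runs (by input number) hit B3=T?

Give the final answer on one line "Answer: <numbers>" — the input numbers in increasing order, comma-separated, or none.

input #1 (r=0, w=2): records B3=T
input #2 (r=1, w=7): does not record B3=T
input #3 (r=1, w=10): records B3=T
input #4 (r=-1, w=3): records B3=T
input #5 (r=4, w=5): records B3=T
input #6 (r=2, w=1): records B3=T
input #7 (r=6, w=9): records B3=T
input #8 (r=9, w=2): records B3=T
input #9 (r=11, w=7): does not record B3=T

Answer: 1, 3, 4, 5, 6, 7, 8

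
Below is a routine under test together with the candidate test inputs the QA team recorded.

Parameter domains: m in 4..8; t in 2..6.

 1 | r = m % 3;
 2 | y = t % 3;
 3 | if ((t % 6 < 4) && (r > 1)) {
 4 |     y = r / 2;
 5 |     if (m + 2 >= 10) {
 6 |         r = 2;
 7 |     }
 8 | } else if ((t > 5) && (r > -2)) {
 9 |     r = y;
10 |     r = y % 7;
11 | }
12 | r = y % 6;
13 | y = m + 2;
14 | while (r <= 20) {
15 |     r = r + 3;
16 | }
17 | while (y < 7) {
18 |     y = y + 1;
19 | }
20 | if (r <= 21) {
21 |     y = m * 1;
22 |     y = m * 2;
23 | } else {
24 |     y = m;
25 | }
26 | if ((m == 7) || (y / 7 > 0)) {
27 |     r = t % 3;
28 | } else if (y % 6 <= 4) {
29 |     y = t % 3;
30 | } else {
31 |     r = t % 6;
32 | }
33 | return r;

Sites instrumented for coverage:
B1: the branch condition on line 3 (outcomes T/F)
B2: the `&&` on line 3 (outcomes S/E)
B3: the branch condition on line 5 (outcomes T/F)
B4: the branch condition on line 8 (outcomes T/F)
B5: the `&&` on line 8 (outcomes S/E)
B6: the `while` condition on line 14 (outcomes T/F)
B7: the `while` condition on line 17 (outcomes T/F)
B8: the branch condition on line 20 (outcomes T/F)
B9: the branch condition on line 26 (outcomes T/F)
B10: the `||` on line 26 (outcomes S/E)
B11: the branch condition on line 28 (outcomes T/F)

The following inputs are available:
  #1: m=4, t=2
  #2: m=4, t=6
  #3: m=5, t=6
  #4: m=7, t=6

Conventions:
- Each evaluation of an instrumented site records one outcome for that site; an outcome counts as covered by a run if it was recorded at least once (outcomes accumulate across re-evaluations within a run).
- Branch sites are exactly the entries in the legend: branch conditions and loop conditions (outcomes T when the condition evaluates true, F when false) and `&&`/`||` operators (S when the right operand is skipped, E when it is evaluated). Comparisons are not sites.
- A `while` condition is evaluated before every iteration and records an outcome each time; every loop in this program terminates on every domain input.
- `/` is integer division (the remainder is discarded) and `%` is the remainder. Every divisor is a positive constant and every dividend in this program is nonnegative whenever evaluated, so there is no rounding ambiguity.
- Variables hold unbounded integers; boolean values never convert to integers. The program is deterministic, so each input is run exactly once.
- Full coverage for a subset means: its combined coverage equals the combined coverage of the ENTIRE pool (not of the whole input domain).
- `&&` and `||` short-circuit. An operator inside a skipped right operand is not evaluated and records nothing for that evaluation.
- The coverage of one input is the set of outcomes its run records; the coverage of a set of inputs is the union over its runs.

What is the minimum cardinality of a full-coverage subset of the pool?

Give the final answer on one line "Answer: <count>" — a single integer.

input #1, m=4, t=2: events B2->E, B1->F, B5->S, B4->F, B6->T, B6->T, B6->T, B6->T, B6->T, B6->T, B6->T, B6->F, B7->T, B7->F, ...; outcomes B1=F, B2=E, B4=F, B5=S, B6=T, B6=F, B7=T, B7=F, B8=F, B9=F, B10=E, B11=T
input #2, m=4, t=6: events B2->E, B1->F, B5->E, B4->T, B6->T, B6->T, B6->T, B6->T, B6->T, B6->T, B6->T, B6->F, B7->T, B7->F, ...; outcomes B1=F, B2=E, B4=T, B5=E, B6=T, B6=F, B7=T, B7=F, B8=T, B9=T, B10=E
input #3, m=5, t=6: events B2->E, B1->T, B3->F, B6->T, B6->T, B6->T, B6->T, B6->T, B6->T, B6->T, B6->F, B7->F, B8->F, B10->E, ...; outcomes B1=T, B2=E, B3=F, B6=T, B6=F, B7=F, B8=F, B9=F, B10=E, B11=F
input #4, m=7, t=6: events B2->E, B1->F, B5->E, B4->T, B6->T, B6->T, B6->T, B6->T, B6->T, B6->T, B6->T, B6->F, B7->F, B8->T, ...; outcomes B1=F, B2=E, B4=T, B5=E, B6=T, B6=F, B7=F, B8=T, B9=T, B10=S
together the pool reaches 20 outcomes: B1=T, B1=F, B2=E, B3=F, B4=T, B4=F, B5=S, B5=E, B6=T, B6=F, B7=T, B7=F, B8=T, B8=F, B9=T, B9=F, B10=S, B10=E, B11=T, B11=F
checked all size-1 subsets: none covers 20 outcomes (max 12/20)
checked all size-2 subsets: none covers 20 outcomes (max 17/20)
inputs {1, 3, 4} (size 3) cover everything; no size-3 subset with a lexicographically smaller index list covers all 20

Answer: 3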